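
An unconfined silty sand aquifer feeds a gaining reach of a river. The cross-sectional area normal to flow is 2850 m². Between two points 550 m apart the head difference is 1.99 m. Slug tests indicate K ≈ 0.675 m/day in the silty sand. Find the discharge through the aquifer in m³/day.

Hydraulic gradient i = Δh / L = 1.99 / 550 = 0.003618.
Darcy's law: Q = K · A · i = 0.6750 × 2850 × 0.003618 = 6.960 m³/day.

6.96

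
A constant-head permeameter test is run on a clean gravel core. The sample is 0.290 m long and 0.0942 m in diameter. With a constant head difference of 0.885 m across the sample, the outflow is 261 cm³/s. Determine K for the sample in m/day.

Cross-sectional area A = π·(d/2)² = π × (0.0942/2)² = 0.006969 m².
Convert discharge: 261 cm³/s = 0.0002610 m³/s.
Darcy's law rearranged: K = Q·L / (A·Δh) = 0.0002610 × 0.290 / (0.006969 × 0.885) = 0.01227 m/s = 1060 m/day.

1060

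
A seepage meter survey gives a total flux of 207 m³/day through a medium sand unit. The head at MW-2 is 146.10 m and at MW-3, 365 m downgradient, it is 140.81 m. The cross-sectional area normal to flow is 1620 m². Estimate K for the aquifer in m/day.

8.82

Hydraulic gradient i = (146.10 − 140.81) / 365 = 5.29 / 365 = 0.01449.
From Q = K·A·i, K = Q / (A·i) = 207 / (1620 × 0.01449) = 8.816 m/day.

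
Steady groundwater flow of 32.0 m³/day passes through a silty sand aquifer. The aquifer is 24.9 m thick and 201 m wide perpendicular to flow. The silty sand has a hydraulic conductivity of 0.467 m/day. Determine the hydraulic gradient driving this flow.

0.0137

Cross-sectional area A = 201 × 24.9 = 5005 m².
From Q = K·A·i, i = Q / (K·A) = 32.0 / (0.4670 × 5005) = 0.01369.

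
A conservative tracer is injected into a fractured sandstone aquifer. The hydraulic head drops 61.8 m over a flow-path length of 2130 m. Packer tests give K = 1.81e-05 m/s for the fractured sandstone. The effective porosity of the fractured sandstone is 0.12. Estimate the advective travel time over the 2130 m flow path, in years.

15.4

Convert K: 1.81e-05 m/s × 86400 = 1.564 m/day.
Hydraulic gradient i = Δh / L = 61.8 / 2130 = 0.02901.
Darcy flux q = K · i = 1.564 × 0.02901 = 0.04537 m/day.
Seepage velocity v = q / n_e = 0.04537 / 0.12 = 0.3781 m/day.
Travel time t = L / v = 2130 / 0.3781 = 5633 days = 15.42 years.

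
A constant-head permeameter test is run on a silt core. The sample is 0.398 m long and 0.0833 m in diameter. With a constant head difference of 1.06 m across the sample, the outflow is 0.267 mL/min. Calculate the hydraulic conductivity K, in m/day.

0.0265

Cross-sectional area A = π·(d/2)² = π × (0.0833/2)² = 0.005450 m².
Convert discharge: 0.267 mL/min = 4.450e-09 m³/s.
Darcy's law rearranged: K = Q·L / (A·Δh) = 4.450e-09 × 0.398 / (0.005450 × 1.06) = 3.066e-07 m/s = 0.02649 m/day.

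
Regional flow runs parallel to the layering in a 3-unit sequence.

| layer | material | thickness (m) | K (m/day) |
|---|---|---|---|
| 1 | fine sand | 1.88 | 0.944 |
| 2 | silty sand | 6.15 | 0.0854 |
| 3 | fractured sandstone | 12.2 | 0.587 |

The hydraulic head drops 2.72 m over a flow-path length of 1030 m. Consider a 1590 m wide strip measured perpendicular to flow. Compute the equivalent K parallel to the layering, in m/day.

Flow is parallel to layering, so each bed carries its own Darcy discharge and the transmissivities add.
Σ(K_i·b_i) = 0.944×1.88 + 0.0854×6.15 + 0.587×12.2 = 9.461 m²/day.
Total thickness b = 20.23 m, so K_eq = Σ(K_i·b_i)/b = 0.4677 m/day.

0.468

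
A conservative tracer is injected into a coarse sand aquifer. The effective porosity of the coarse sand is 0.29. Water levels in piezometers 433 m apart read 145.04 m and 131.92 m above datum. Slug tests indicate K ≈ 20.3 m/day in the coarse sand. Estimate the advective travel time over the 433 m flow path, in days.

Hydraulic gradient i = (145.04 − 131.92) / 433 = 13.12 / 433 = 0.03030.
Darcy flux q = K · i = 20.30 × 0.03030 = 0.6151 m/day.
Seepage velocity v = q / n_e = 0.6151 / 0.29 = 2.121 m/day.
Travel time t = L / v = 433 / 2.121 = 204.1 days.

204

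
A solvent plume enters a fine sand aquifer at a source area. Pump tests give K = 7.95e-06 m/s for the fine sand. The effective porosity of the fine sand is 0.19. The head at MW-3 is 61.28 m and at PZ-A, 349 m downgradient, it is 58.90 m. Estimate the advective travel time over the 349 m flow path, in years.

38.8

Convert K: 7.95e-06 m/s × 86400 = 0.6869 m/day.
Hydraulic gradient i = (61.28 − 58.90) / 349 = 2.38 / 349 = 0.006819.
Darcy flux q = K · i = 0.6869 × 0.006819 = 0.004684 m/day.
Seepage velocity v = q / n_e = 0.004684 / 0.19 = 0.02465 m/day.
Travel time t = L / v = 349 / 0.02465 = 14156 days = 38.76 years.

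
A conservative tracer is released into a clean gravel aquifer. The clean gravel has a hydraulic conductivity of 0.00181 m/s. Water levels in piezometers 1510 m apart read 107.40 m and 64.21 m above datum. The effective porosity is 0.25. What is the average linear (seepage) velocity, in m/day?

Convert K: 0.00181 m/s × 86400 = 156.4 m/day.
Hydraulic gradient i = (107.40 − 64.21) / 1510 = 43.19 / 1510 = 0.02860.
Darcy flux q = K · i = 156.4 × 0.02860 = 4.473 m/day.
Seepage velocity v = q / n_e = 4.473 / 0.25 = 17.89 m/day.

17.9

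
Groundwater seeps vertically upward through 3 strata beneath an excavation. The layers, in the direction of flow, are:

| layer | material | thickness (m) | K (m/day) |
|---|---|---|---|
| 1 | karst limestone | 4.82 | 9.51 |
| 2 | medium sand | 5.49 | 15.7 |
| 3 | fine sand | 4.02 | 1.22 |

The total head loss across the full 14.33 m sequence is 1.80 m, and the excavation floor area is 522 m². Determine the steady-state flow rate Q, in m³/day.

226

Flow is perpendicular to layering, so the layers act in series and the equivalent K is the thickness-weighted harmonic mean.
Total thickness L = 4.82 + 5.49 + 4.02 = 14.33 m.
Σ(b_i/K_i) = 4.82/9.51 + 5.49/15.7 + 4.02/1.22 = 4.152 d.
K_eq = L / Σ(b_i/K_i) = 14.33 / 4.152 = 3.452 m/day.
Q = K_eq · A · (Δh/L) = 3.452 × 522 × (1.80/14.33) = 226.3 m³/day.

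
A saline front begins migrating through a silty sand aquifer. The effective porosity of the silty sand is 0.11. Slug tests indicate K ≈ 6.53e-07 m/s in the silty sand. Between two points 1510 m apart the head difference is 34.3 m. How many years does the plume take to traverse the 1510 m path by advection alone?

355

Convert K: 6.53e-07 m/s × 86400 = 0.05642 m/day.
Hydraulic gradient i = Δh / L = 34.3 / 1510 = 0.02272.
Darcy flux q = K · i = 0.05642 × 0.02272 = 0.001282 m/day.
Seepage velocity v = q / n_e = 0.001282 / 0.11 = 0.01165 m/day.
Travel time t = L / v = 1510 / 0.01165 = 1.296e+05 days = 354.8 years.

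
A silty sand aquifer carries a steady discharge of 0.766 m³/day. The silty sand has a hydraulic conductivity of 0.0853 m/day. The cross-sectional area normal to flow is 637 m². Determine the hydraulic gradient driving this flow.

From Q = K·A·i, i = Q / (K·A) = 0.766 / (0.08530 × 637.0) = 0.01410.

0.0141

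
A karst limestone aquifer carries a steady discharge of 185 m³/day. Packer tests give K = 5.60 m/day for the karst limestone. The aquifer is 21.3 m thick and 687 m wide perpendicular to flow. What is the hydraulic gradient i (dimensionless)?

Cross-sectional area A = 687 × 21.3 = 14633 m².
From Q = K·A·i, i = Q / (K·A) = 185 / (5.600 × 14633) = 0.002258.

0.00226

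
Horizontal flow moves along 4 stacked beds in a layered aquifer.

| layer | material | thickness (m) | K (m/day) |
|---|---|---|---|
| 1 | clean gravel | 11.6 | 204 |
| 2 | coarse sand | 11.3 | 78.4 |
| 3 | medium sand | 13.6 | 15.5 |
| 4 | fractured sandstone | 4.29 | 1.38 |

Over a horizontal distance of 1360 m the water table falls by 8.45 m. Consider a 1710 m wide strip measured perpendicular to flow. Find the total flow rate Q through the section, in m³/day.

Flow is parallel to layering, so each bed carries its own Darcy discharge and the transmissivities add.
Σ(K_i·b_i) = 204×11.6 + 78.4×11.3 + 15.5×13.6 + 1.38×4.29 = 3469 m²/day.
Hydraulic gradient i = Δh / L = 8.45 / 1360 = 0.006213.
Q = Σ(K_i·b_i) · W · i = 3469 × 1710 × 0.006213 = 36857 m³/day.

36900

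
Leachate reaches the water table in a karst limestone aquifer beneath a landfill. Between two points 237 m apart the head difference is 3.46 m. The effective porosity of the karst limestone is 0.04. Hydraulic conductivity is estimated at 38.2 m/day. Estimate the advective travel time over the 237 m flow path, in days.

Hydraulic gradient i = Δh / L = 3.46 / 237 = 0.01460.
Darcy flux q = K · i = 38.20 × 0.01460 = 0.5577 m/day.
Seepage velocity v = q / n_e = 0.5577 / 0.04 = 13.94 m/day.
Travel time t = L / v = 237 / 13.94 = 17.00 days.

17.0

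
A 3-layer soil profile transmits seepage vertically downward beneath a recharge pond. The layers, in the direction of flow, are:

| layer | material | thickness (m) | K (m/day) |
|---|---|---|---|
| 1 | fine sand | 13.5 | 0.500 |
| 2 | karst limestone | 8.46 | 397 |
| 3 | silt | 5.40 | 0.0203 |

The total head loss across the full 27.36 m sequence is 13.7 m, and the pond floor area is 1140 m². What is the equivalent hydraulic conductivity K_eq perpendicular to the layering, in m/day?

0.0934

Flow is perpendicular to layering, so the layers act in series and the equivalent K is the thickness-weighted harmonic mean.
Total thickness L = 13.5 + 8.46 + 5.40 = 27.36 m.
Σ(b_i/K_i) = 13.5/0.500 + 8.46/397 + 5.40/0.0203 = 293.0 d.
K_eq = L / Σ(b_i/K_i) = 27.36 / 293.0 = 0.09337 m/day.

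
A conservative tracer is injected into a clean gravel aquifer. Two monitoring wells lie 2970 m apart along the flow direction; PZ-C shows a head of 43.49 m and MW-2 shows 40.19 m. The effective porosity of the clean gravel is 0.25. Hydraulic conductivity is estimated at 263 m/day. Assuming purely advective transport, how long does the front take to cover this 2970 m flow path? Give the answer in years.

6.96

Hydraulic gradient i = (43.49 − 40.19) / 2970 = 3.3 / 2970 = 0.001111.
Darcy flux q = K · i = 263.0 × 0.001111 = 0.2922 m/day.
Seepage velocity v = q / n_e = 0.2922 / 0.25 = 1.169 m/day.
Travel time t = L / v = 2970 / 1.169 = 2541 days = 6.957 years.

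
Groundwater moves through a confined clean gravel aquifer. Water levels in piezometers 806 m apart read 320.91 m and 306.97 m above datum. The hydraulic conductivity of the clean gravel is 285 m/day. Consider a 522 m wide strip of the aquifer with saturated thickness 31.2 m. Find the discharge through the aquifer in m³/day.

80300

Cross-sectional area A = 522 × 31.2 = 16286 m².
Hydraulic gradient i = (320.91 − 306.97) / 806 = 13.94 / 806 = 0.01730.
Darcy's law: Q = K · A · i = 285.0 × 16286 × 0.01730 = 80278 m³/day.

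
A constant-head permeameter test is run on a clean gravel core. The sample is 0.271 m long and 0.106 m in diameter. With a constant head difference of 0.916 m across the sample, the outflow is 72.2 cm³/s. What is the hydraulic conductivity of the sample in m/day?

Cross-sectional area A = π·(d/2)² = π × (0.106/2)² = 0.008825 m².
Convert discharge: 72.2 cm³/s = 7.220e-05 m³/s.
Darcy's law rearranged: K = Q·L / (A·Δh) = 7.220e-05 × 0.271 / (0.008825 × 0.916) = 0.002421 m/s = 209.1 m/day.

209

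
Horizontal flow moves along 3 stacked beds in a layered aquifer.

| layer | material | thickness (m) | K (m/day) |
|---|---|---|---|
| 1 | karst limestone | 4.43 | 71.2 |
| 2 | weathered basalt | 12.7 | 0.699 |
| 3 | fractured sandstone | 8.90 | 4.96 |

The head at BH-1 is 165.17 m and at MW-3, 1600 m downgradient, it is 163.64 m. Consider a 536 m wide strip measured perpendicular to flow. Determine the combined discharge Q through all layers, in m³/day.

189

Flow is parallel to layering, so each bed carries its own Darcy discharge and the transmissivities add.
Σ(K_i·b_i) = 71.2×4.43 + 0.699×12.7 + 4.96×8.90 = 368.4 m²/day.
Hydraulic gradient i = (165.17 − 163.64) / 1600 = 1.53 / 1600 = 0.0009563.
Q = Σ(K_i·b_i) · W · i = 368.4 × 536 × 0.0009563 = 188.8 m³/day.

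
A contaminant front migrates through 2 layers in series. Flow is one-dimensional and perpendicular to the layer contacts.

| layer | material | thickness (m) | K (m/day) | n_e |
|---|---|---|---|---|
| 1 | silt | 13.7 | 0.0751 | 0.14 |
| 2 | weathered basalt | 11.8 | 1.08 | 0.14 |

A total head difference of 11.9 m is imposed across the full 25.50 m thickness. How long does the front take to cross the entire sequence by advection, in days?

58.0

With flow normal to the layers, continuity requires the same specific discharge q through every layer.
Σ(b_i/K_i) = 13.7/0.0751 + 11.8/1.08 = 193.3 d.
q = Δh / Σ(b_i/K_i) = 11.9 / 193.3 = 0.06155 m/day.
In each layer the seepage velocity is v_i = q/n_i, so the layer transit time is t_i = b_i·n_i / q:
  layer 1 (silt): t_1 = 13.7 × 0.14 / 0.06155 = 31.16 d
  layer 2 (weathered basalt): t_2 = 11.8 × 0.14 / 0.06155 = 26.84 d
Total t = Σ t_i = 58.00 days.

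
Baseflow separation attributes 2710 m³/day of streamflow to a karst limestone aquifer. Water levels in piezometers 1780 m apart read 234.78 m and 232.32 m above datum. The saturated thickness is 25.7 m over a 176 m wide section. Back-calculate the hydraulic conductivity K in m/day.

Cross-sectional area A = 176 × 25.7 = 4523 m².
Hydraulic gradient i = (234.78 − 232.32) / 1780 = 2.46 / 1780 = 0.001382.
From Q = K·A·i, K = Q / (A·i) = 2710 / (4523 × 0.001382) = 433.5 m/day.

434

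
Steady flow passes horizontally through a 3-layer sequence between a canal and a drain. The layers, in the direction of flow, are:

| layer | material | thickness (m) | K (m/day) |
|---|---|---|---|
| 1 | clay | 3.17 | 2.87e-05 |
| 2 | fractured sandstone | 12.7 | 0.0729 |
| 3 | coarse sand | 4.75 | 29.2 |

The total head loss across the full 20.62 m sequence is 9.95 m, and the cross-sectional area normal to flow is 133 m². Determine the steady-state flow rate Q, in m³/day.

0.0120

Flow is perpendicular to layering, so the layers act in series and the equivalent K is the thickness-weighted harmonic mean.
Total thickness L = 3.17 + 12.7 + 4.75 = 20.62 m.
Σ(b_i/K_i) = 3.17/2.87e-05 + 12.7/0.0729 + 4.75/29.2 = 1.106e+05 d.
K_eq = L / Σ(b_i/K_i) = 20.62 / 1.106e+05 = 0.0001864 m/day.
Q = K_eq · A · (Δh/L) = 0.0001864 × 133 × (9.95/20.62) = 0.01196 m³/day.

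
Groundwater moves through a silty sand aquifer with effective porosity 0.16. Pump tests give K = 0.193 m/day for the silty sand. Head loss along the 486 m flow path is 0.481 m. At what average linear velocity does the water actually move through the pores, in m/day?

0.00119

Hydraulic gradient i = Δh / L = 0.481 / 486 = 0.0009897.
Darcy flux q = K · i = 0.1930 × 0.0009897 = 0.0001910 m/day.
Seepage velocity v = q / n_e = 0.0001910 / 0.16 = 0.001194 m/day.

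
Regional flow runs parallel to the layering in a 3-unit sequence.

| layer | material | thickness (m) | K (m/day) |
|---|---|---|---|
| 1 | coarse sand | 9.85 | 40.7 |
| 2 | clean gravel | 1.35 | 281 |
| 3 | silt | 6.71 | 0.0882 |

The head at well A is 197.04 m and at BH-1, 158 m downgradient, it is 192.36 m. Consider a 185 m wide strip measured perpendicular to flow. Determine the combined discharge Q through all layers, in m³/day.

Flow is parallel to layering, so each bed carries its own Darcy discharge and the transmissivities add.
Σ(K_i·b_i) = 40.7×9.85 + 281×1.35 + 0.0882×6.71 = 780.8 m²/day.
Hydraulic gradient i = (197.04 − 192.36) / 158 = 4.68 / 158 = 0.02962.
Q = Σ(K_i·b_i) · W · i = 780.8 × 185 × 0.02962 = 4279 m³/day.

4280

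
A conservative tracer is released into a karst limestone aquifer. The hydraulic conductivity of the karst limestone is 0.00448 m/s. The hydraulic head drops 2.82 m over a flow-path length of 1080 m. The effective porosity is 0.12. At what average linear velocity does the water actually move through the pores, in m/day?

Convert K: 0.00448 m/s × 86400 = 387.1 m/day.
Hydraulic gradient i = Δh / L = 2.82 / 1080 = 0.002611.
Darcy flux q = K · i = 387.1 × 0.002611 = 1.011 m/day.
Seepage velocity v = q / n_e = 1.011 / 0.12 = 8.422 m/day.

8.42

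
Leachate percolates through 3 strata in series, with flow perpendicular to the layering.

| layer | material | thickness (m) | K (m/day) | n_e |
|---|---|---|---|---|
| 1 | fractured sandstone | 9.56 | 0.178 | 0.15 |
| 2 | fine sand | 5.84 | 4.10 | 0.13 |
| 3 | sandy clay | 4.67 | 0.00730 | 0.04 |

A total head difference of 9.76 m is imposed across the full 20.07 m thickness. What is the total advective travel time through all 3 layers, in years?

0.464

With flow normal to the layers, continuity requires the same specific discharge q through every layer.
Σ(b_i/K_i) = 9.56/0.178 + 5.84/4.10 + 4.67/0.00730 = 694.9 d.
q = Δh / Σ(b_i/K_i) = 9.76 / 694.9 = 0.01405 m/day.
In each layer the seepage velocity is v_i = q/n_i, so the layer transit time is t_i = b_i·n_i / q:
  layer 1 (fractured sandstone): t_1 = 9.56 × 0.15 / 0.01405 = 102.1 d
  layer 2 (fine sand): t_2 = 5.84 × 0.13 / 0.01405 = 54.05 d
  layer 3 (sandy clay): t_3 = 4.67 × 0.04 / 0.01405 = 13.30 d
Total t = Σ t_i = 169.4 days = 0.4639 years.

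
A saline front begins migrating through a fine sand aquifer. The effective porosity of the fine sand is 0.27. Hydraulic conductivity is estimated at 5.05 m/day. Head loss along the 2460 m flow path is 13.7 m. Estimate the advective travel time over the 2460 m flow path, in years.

Hydraulic gradient i = Δh / L = 13.7 / 2460 = 0.005569.
Darcy flux q = K · i = 5.050 × 0.005569 = 0.02812 m/day.
Seepage velocity v = q / n_e = 0.02812 / 0.27 = 0.1042 m/day.
Travel time t = L / v = 2460 / 0.1042 = 23617 days = 64.66 years.

64.7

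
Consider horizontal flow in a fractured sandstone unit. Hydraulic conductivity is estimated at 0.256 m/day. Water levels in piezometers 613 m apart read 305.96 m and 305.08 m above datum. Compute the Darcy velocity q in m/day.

Hydraulic gradient i = (305.96 − 305.08) / 613 = 0.88 / 613 = 0.001436.
Specific discharge q = K · i = 0.2560 × 0.001436 = 0.0003675 m/day.

0.000368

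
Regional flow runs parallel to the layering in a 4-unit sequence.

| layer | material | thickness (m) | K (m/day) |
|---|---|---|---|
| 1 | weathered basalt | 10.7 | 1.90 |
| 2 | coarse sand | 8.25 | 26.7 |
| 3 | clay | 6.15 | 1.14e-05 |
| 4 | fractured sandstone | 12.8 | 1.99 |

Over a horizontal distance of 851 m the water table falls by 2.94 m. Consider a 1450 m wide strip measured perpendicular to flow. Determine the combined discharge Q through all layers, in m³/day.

Flow is parallel to layering, so each bed carries its own Darcy discharge and the transmissivities add.
Σ(K_i·b_i) = 1.90×10.7 + 26.7×8.25 + 1.14e-05×6.15 + 1.99×12.8 = 266.1 m²/day.
Hydraulic gradient i = Δh / L = 2.94 / 851 = 0.003455.
Q = Σ(K_i·b_i) · W · i = 266.1 × 1450 × 0.003455 = 1333 m³/day.

1330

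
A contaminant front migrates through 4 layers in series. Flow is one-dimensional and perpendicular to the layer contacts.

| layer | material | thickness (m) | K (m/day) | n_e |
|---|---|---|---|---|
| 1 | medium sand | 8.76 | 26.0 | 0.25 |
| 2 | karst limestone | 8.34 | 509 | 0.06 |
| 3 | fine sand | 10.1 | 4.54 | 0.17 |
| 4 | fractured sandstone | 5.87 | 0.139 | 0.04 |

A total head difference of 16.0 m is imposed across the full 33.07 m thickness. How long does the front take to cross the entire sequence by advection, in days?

With flow normal to the layers, continuity requires the same specific discharge q through every layer.
Σ(b_i/K_i) = 8.76/26.0 + 8.34/509 + 10.1/4.54 + 5.87/0.139 = 44.81 d.
q = Δh / Σ(b_i/K_i) = 16.0 / 44.81 = 0.3571 m/day.
In each layer the seepage velocity is v_i = q/n_i, so the layer transit time is t_i = b_i·n_i / q:
  layer 1 (medium sand): t_1 = 8.76 × 0.25 / 0.3571 = 6.133 d
  layer 2 (karst limestone): t_2 = 8.34 × 0.06 / 0.3571 = 1.401 d
  layer 3 (fine sand): t_3 = 10.1 × 0.17 / 0.3571 = 4.808 d
  layer 4 (fractured sandstone): t_4 = 5.87 × 0.04 / 0.3571 = 0.6576 d
Total t = Σ t_i = 13.00 days.

13.0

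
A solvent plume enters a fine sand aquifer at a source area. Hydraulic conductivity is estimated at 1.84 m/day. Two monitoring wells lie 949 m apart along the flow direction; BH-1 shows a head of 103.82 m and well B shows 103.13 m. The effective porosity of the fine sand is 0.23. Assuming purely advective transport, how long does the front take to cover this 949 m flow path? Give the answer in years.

Hydraulic gradient i = (103.82 − 103.13) / 949 = 0.69 / 949 = 0.0007271.
Darcy flux q = K · i = 1.840 × 0.0007271 = 0.001338 m/day.
Seepage velocity v = q / n_e = 0.001338 / 0.23 = 0.005817 m/day.
Travel time t = L / v = 949 / 0.005817 = 1.632e+05 days = 446.7 years.

447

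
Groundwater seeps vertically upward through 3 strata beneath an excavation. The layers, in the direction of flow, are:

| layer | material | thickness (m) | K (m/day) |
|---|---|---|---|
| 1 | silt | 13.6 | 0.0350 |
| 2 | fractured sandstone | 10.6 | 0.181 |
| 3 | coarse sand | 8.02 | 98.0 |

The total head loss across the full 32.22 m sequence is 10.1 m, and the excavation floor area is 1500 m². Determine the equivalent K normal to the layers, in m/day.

0.0720

Flow is perpendicular to layering, so the layers act in series and the equivalent K is the thickness-weighted harmonic mean.
Total thickness L = 13.6 + 10.6 + 8.02 = 32.22 m.
Σ(b_i/K_i) = 13.6/0.0350 + 10.6/0.181 + 8.02/98.0 = 447.2 d.
K_eq = L / Σ(b_i/K_i) = 32.22 / 447.2 = 0.07205 m/day.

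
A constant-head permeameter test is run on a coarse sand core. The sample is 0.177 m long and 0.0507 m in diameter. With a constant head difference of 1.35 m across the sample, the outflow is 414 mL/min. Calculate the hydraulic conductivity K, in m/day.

38.7

Cross-sectional area A = π·(d/2)² = π × (0.0507/2)² = 0.002019 m².
Convert discharge: 414 mL/min = 6.900e-06 m³/s.
Darcy's law rearranged: K = Q·L / (A·Δh) = 6.900e-06 × 0.177 / (0.002019 × 1.35) = 0.0004481 m/s = 38.72 m/day.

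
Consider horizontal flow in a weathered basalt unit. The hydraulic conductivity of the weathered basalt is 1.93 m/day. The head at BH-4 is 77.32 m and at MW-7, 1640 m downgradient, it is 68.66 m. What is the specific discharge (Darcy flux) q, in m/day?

0.0102

Hydraulic gradient i = (77.32 − 68.66) / 1640 = 8.66 / 1640 = 0.005280.
Specific discharge q = K · i = 1.930 × 0.005280 = 0.01019 m/day.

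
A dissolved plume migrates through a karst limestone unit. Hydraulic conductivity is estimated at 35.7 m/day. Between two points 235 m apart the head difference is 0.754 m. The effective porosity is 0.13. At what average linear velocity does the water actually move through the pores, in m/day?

Hydraulic gradient i = Δh / L = 0.754 / 235 = 0.003209.
Darcy flux q = K · i = 35.70 × 0.003209 = 0.1145 m/day.
Seepage velocity v = q / n_e = 0.1145 / 0.13 = 0.8811 m/day.

0.881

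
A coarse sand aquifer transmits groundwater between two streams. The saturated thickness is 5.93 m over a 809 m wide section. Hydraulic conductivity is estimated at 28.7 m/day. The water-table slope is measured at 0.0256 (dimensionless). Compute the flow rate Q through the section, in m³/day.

Cross-sectional area A = 809 × 5.93 = 4797 m².
Hydraulic gradient i = 0.0256.
Darcy's law: Q = K · A · i = 28.70 × 4797 × 0.02560 = 3525 m³/day.

3520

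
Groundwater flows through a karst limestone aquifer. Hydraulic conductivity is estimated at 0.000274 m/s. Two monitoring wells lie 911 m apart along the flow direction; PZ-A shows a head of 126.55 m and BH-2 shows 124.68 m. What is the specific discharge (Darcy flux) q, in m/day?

Convert K: 0.000274 m/s × 86400 = 23.67 m/day.
Hydraulic gradient i = (126.55 − 124.68) / 911 = 1.87 / 911 = 0.002053.
Specific discharge q = K · i = 23.67 × 0.002053 = 0.04859 m/day.

0.0486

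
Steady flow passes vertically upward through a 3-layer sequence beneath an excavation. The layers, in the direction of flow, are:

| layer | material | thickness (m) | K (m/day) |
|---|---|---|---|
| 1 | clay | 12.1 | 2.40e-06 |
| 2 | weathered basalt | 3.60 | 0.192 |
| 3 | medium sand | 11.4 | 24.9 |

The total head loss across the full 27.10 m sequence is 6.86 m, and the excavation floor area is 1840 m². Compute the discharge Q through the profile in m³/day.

0.00250

Flow is perpendicular to layering, so the layers act in series and the equivalent K is the thickness-weighted harmonic mean.
Total thickness L = 12.1 + 3.60 + 11.4 = 27.10 m.
Σ(b_i/K_i) = 12.1/2.40e-06 + 3.60/0.192 + 11.4/24.9 = 5.042e+06 d.
K_eq = L / Σ(b_i/K_i) = 27.10 / 5.042e+06 = 5.375e-06 m/day.
Q = K_eq · A · (Δh/L) = 5.375e-06 × 1840 × (6.86/27.10) = 0.002504 m³/day.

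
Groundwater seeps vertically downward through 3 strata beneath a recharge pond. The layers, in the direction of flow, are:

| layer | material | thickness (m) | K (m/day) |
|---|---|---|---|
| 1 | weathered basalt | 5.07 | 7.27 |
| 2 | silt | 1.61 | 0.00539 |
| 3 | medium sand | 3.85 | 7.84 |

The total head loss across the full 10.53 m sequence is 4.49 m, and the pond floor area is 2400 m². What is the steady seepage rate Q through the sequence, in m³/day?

Flow is perpendicular to layering, so the layers act in series and the equivalent K is the thickness-weighted harmonic mean.
Total thickness L = 5.07 + 1.61 + 3.85 = 10.53 m.
Σ(b_i/K_i) = 5.07/7.27 + 1.61/0.00539 + 3.85/7.84 = 299.9 d.
K_eq = L / Σ(b_i/K_i) = 10.53 / 299.9 = 0.03511 m/day.
Q = K_eq · A · (Δh/L) = 0.03511 × 2400 × (4.49/10.53) = 35.93 m³/day.

35.9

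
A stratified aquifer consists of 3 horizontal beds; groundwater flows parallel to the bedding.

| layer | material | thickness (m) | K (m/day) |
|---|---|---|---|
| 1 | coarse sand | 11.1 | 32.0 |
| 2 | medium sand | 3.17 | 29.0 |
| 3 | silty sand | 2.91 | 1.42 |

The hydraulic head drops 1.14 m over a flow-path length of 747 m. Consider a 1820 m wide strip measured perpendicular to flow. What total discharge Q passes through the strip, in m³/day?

Flow is parallel to layering, so each bed carries its own Darcy discharge and the transmissivities add.
Σ(K_i·b_i) = 32.0×11.1 + 29.0×3.17 + 1.42×2.91 = 451.3 m²/day.
Hydraulic gradient i = Δh / L = 1.14 / 747 = 0.001526.
Q = Σ(K_i·b_i) · W · i = 451.3 × 1820 × 0.001526 = 1253 m³/day.

1250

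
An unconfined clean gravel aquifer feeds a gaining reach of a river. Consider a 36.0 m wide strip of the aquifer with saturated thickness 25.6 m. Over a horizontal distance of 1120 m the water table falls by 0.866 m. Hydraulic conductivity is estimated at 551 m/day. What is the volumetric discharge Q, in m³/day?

393

Cross-sectional area A = 36.0 × 25.6 = 921.6 m².
Hydraulic gradient i = Δh / L = 0.866 / 1120 = 0.0007732.
Darcy's law: Q = K · A · i = 551.0 × 921.6 × 0.0007732 = 392.6 m³/day.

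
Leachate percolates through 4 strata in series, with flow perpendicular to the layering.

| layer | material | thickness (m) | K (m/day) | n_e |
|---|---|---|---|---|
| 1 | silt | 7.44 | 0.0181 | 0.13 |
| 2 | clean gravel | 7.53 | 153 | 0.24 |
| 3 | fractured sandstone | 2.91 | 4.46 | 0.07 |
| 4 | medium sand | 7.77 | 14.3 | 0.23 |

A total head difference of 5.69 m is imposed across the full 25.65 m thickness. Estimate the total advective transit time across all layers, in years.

0.945

With flow normal to the layers, continuity requires the same specific discharge q through every layer.
Σ(b_i/K_i) = 7.44/0.0181 + 7.53/153 + 2.91/4.46 + 7.77/14.3 = 412.3 d.
q = Δh / Σ(b_i/K_i) = 5.69 / 412.3 = 0.01380 m/day.
In each layer the seepage velocity is v_i = q/n_i, so the layer transit time is t_i = b_i·n_i / q:
  layer 1 (silt): t_1 = 7.44 × 0.13 / 0.01380 = 70.08 d
  layer 2 (clean gravel): t_2 = 7.53 × 0.24 / 0.01380 = 130.9 d
  layer 3 (fractured sandstone): t_3 = 2.91 × 0.07 / 0.01380 = 14.76 d
  layer 4 (medium sand): t_4 = 7.77 × 0.23 / 0.01380 = 129.5 d
Total t = Σ t_i = 345.3 days = 0.9453 years.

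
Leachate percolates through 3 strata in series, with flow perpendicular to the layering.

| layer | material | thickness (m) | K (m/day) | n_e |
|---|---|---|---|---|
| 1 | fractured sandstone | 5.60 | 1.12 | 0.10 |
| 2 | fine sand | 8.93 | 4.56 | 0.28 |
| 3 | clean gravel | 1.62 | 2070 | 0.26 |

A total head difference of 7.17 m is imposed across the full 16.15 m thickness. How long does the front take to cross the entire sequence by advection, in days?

3.38

With flow normal to the layers, continuity requires the same specific discharge q through every layer.
Σ(b_i/K_i) = 5.60/1.12 + 8.93/4.56 + 1.62/2070 = 6.959 d.
q = Δh / Σ(b_i/K_i) = 7.17 / 6.959 = 1.030 m/day.
In each layer the seepage velocity is v_i = q/n_i, so the layer transit time is t_i = b_i·n_i / q:
  layer 1 (fractured sandstone): t_1 = 5.60 × 0.10 / 1.030 = 0.5435 d
  layer 2 (fine sand): t_2 = 8.93 × 0.28 / 1.030 = 2.427 d
  layer 3 (clean gravel): t_3 = 1.62 × 0.26 / 1.030 = 0.4088 d
Total t = Σ t_i = 3.379 days.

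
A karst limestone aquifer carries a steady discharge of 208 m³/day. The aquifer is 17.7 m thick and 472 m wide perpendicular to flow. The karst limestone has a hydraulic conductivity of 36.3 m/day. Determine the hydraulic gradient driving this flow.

0.000686

Cross-sectional area A = 472 × 17.7 = 8354 m².
From Q = K·A·i, i = Q / (K·A) = 208 / (36.30 × 8354) = 0.0006859.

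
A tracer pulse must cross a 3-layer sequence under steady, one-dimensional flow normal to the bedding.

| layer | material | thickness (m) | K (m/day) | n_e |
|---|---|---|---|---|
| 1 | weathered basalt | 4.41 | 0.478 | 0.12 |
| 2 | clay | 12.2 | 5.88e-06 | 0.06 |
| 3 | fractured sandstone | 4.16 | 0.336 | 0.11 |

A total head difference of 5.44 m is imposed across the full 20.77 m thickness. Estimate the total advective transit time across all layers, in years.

With flow normal to the layers, continuity requires the same specific discharge q through every layer.
Σ(b_i/K_i) = 4.41/0.478 + 12.2/5.88e-06 + 4.16/0.336 = 2.075e+06 d.
q = Δh / Σ(b_i/K_i) = 5.44 / 2.075e+06 = 2.622e-06 m/day.
In each layer the seepage velocity is v_i = q/n_i, so the layer transit time is t_i = b_i·n_i / q:
  layer 1 (weathered basalt): t_1 = 4.41 × 0.12 / 2.622e-06 = 2.018e+05 d
  layer 2 (clay): t_2 = 12.2 × 0.06 / 2.622e-06 = 2.792e+05 d
  layer 3 (fractured sandstone): t_3 = 4.16 × 0.11 / 2.622e-06 = 1.745e+05 d
Total t = Σ t_i = 6.556e+05 days = 1795 years.

1790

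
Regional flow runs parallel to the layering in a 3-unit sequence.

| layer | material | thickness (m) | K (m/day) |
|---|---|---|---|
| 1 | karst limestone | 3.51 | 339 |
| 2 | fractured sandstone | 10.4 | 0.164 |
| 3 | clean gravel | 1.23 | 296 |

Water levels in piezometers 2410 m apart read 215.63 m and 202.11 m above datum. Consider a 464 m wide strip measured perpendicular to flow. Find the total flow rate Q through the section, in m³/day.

4050

Flow is parallel to layering, so each bed carries its own Darcy discharge and the transmissivities add.
Σ(K_i·b_i) = 339×3.51 + 0.164×10.4 + 296×1.23 = 1556 m²/day.
Hydraulic gradient i = (215.63 − 202.11) / 2410 = 13.52 / 2410 = 0.005610.
Q = Σ(K_i·b_i) · W · i = 1556 × 464 × 0.005610 = 4049 m³/day.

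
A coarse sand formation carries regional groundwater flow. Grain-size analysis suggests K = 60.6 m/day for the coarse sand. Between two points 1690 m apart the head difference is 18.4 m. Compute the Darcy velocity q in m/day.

0.660

Hydraulic gradient i = Δh / L = 18.4 / 1690 = 0.01089.
Specific discharge q = K · i = 60.60 × 0.01089 = 0.6598 m/day.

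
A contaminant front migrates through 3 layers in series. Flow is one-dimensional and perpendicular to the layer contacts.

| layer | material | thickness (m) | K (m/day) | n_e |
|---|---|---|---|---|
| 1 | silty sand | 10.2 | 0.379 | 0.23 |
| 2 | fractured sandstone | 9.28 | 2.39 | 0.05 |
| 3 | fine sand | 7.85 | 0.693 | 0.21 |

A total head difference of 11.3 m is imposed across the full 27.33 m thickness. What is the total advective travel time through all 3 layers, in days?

With flow normal to the layers, continuity requires the same specific discharge q through every layer.
Σ(b_i/K_i) = 10.2/0.379 + 9.28/2.39 + 7.85/0.693 = 42.12 d.
q = Δh / Σ(b_i/K_i) = 11.3 / 42.12 = 0.2683 m/day.
In each layer the seepage velocity is v_i = q/n_i, so the layer transit time is t_i = b_i·n_i / q:
  layer 1 (silty sand): t_1 = 10.2 × 0.23 / 0.2683 = 8.745 d
  layer 2 (fractured sandstone): t_2 = 9.28 × 0.05 / 0.2683 = 1.730 d
  layer 3 (fine sand): t_3 = 7.85 × 0.21 / 0.2683 = 6.145 d
Total t = Σ t_i = 16.62 days.

16.6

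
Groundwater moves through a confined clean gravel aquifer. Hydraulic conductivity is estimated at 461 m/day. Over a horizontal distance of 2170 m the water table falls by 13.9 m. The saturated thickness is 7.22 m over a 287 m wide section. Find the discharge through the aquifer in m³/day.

Cross-sectional area A = 287 × 7.22 = 2072 m².
Hydraulic gradient i = Δh / L = 13.9 / 2170 = 0.006406.
Darcy's law: Q = K · A · i = 461.0 × 2072 × 0.006406 = 6119 m³/day.

6120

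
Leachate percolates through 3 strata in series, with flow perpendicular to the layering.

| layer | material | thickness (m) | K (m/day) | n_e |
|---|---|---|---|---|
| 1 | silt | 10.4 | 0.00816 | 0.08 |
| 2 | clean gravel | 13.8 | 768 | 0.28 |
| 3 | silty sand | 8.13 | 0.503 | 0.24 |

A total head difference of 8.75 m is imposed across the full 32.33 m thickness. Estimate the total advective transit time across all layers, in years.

With flow normal to the layers, continuity requires the same specific discharge q through every layer.
Σ(b_i/K_i) = 10.4/0.00816 + 13.8/768 + 8.13/0.503 = 1291 d.
q = Δh / Σ(b_i/K_i) = 8.75 / 1291 = 0.006779 m/day.
In each layer the seepage velocity is v_i = q/n_i, so the layer transit time is t_i = b_i·n_i / q:
  layer 1 (silt): t_1 = 10.4 × 0.08 / 0.006779 = 122.7 d
  layer 2 (clean gravel): t_2 = 13.8 × 0.28 / 0.006779 = 570.0 d
  layer 3 (silty sand): t_3 = 8.13 × 0.24 / 0.006779 = 287.8 d
Total t = Σ t_i = 980.5 days = 2.684 years.

2.68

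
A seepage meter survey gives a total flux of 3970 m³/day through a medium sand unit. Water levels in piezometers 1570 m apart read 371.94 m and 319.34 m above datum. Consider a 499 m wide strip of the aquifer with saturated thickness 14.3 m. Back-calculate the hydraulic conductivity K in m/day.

Cross-sectional area A = 499 × 14.3 = 7136 m².
Hydraulic gradient i = (371.94 − 319.34) / 1570 = 52.6 / 1570 = 0.03350.
From Q = K·A·i, K = Q / (A·i) = 3970 / (7136 × 0.03350) = 16.61 m/day.

16.6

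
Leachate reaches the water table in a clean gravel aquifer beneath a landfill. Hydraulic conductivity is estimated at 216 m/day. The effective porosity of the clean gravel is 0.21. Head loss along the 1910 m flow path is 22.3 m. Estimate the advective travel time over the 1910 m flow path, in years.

0.435

Hydraulic gradient i = Δh / L = 22.3 / 1910 = 0.01168.
Darcy flux q = K · i = 216.0 × 0.01168 = 2.522 m/day.
Seepage velocity v = q / n_e = 2.522 / 0.21 = 12.01 m/day.
Travel time t = L / v = 1910 / 12.01 = 159.0 days = 0.4354 years.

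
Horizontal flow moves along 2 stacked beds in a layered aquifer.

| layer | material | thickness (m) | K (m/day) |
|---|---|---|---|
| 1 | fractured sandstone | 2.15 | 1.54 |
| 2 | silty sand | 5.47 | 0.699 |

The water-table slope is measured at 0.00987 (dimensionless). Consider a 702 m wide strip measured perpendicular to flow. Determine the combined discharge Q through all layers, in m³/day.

49.4

Flow is parallel to layering, so each bed carries its own Darcy discharge and the transmissivities add.
Σ(K_i·b_i) = 1.54×2.15 + 0.699×5.47 = 7.135 m²/day.
Hydraulic gradient i = 0.00987.
Q = Σ(K_i·b_i) · W · i = 7.135 × 702 × 0.009870 = 49.43 m³/day.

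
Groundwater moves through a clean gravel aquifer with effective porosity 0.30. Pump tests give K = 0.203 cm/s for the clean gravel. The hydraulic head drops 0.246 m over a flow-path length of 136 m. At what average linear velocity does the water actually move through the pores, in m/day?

1.06

Convert K: 0.203 cm/s × 864 = 175.4 m/day.
Hydraulic gradient i = Δh / L = 0.246 / 136 = 0.001809.
Darcy flux q = K · i = 175.4 × 0.001809 = 0.3173 m/day.
Seepage velocity v = q / n_e = 0.3173 / 0.30 = 1.058 m/day.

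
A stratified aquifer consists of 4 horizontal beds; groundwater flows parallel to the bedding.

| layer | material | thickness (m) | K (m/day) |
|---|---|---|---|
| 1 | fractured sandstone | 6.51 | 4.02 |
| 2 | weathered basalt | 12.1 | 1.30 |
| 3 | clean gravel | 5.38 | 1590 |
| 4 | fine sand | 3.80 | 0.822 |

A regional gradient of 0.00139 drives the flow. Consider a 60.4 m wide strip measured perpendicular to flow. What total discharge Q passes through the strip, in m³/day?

Flow is parallel to layering, so each bed carries its own Darcy discharge and the transmissivities add.
Σ(K_i·b_i) = 4.02×6.51 + 1.30×12.1 + 1590×5.38 + 0.822×3.80 = 8599 m²/day.
Hydraulic gradient i = 0.00139.
Q = Σ(K_i·b_i) · W · i = 8599 × 60.4 × 0.001390 = 722.0 m³/day.

722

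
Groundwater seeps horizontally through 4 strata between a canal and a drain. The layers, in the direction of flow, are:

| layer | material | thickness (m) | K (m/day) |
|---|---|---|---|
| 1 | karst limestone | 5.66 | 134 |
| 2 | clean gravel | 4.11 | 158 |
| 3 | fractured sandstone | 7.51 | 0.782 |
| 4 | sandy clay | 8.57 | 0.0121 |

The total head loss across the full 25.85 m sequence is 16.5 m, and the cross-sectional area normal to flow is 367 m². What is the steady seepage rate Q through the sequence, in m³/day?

8.43

Flow is perpendicular to layering, so the layers act in series and the equivalent K is the thickness-weighted harmonic mean.
Total thickness L = 5.66 + 4.11 + 7.51 + 8.57 = 25.85 m.
Σ(b_i/K_i) = 5.66/134 + 4.11/158 + 7.51/0.782 + 8.57/0.0121 = 717.9 d.
K_eq = L / Σ(b_i/K_i) = 25.85 / 717.9 = 0.03601 m/day.
Q = K_eq · A · (Δh/L) = 0.03601 × 367 × (16.5/25.85) = 8.435 m³/day.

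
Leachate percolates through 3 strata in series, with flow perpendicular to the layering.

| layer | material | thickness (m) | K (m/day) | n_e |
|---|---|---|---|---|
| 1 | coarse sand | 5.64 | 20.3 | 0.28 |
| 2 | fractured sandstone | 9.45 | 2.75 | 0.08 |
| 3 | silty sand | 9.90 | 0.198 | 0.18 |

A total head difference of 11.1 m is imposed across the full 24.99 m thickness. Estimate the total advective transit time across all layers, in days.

With flow normal to the layers, continuity requires the same specific discharge q through every layer.
Σ(b_i/K_i) = 5.64/20.3 + 9.45/2.75 + 9.90/0.198 = 53.71 d.
q = Δh / Σ(b_i/K_i) = 11.1 / 53.71 = 0.2066 m/day.
In each layer the seepage velocity is v_i = q/n_i, so the layer transit time is t_i = b_i·n_i / q:
  layer 1 (coarse sand): t_1 = 5.64 × 0.28 / 0.2066 = 7.642 d
  layer 2 (fractured sandstone): t_2 = 9.45 × 0.08 / 0.2066 = 3.658 d
  layer 3 (silty sand): t_3 = 9.90 × 0.18 / 0.2066 = 8.623 d
Total t = Σ t_i = 19.92 days.

19.9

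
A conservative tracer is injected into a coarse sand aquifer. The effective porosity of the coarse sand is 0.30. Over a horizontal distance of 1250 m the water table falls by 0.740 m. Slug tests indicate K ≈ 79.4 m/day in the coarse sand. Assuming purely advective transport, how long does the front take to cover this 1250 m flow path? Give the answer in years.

21.8

Hydraulic gradient i = Δh / L = 0.740 / 1250 = 0.0005920.
Darcy flux q = K · i = 79.40 × 0.0005920 = 0.04700 m/day.
Seepage velocity v = q / n_e = 0.04700 / 0.30 = 0.1567 m/day.
Travel time t = L / v = 1250 / 0.1567 = 7978 days = 21.84 years.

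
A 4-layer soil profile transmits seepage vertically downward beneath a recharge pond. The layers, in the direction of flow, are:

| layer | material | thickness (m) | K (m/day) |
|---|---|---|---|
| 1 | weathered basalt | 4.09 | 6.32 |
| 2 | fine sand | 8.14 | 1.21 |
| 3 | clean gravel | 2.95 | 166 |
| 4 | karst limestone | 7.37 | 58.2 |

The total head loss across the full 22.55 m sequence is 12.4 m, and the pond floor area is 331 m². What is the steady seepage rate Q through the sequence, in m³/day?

Flow is perpendicular to layering, so the layers act in series and the equivalent K is the thickness-weighted harmonic mean.
Total thickness L = 4.09 + 8.14 + 2.95 + 7.37 = 22.55 m.
Σ(b_i/K_i) = 4.09/6.32 + 8.14/1.21 + 2.95/166 + 7.37/58.2 = 7.519 d.
K_eq = L / Σ(b_i/K_i) = 22.55 / 7.519 = 2.999 m/day.
Q = K_eq · A · (Δh/L) = 2.999 × 331 × (12.4/22.55) = 545.9 m³/day.

546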